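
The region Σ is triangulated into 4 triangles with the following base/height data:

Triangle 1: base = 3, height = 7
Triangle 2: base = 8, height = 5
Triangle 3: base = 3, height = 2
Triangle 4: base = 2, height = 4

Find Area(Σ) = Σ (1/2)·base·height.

(1/2)×3×7 + (1/2)×8×5 + (1/2)×3×2 + (1/2)×2×4 = 37.5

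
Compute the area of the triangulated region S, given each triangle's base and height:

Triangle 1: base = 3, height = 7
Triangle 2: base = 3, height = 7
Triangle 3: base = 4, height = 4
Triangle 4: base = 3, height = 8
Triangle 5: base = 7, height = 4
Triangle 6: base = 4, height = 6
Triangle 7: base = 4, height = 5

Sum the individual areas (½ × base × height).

(1/2)×3×7 + (1/2)×3×7 + (1/2)×4×4 + (1/2)×3×8 + (1/2)×7×4 + (1/2)×4×6 + (1/2)×4×5 = 77.0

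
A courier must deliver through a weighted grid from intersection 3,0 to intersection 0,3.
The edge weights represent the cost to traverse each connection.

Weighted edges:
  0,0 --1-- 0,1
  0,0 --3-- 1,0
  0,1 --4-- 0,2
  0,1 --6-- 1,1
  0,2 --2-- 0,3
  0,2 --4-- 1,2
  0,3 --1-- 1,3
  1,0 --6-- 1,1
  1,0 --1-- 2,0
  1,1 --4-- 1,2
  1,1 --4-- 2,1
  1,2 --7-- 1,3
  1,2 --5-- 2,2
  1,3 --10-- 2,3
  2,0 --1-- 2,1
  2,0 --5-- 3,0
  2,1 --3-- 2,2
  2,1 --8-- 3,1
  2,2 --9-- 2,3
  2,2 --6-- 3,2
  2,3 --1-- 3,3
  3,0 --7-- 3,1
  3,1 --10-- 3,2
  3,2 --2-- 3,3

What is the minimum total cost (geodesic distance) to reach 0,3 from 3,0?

Shortest path: 3,0 → 2,0 → 1,0 → 0,0 → 0,1 → 0,2 → 0,3, total weight = 16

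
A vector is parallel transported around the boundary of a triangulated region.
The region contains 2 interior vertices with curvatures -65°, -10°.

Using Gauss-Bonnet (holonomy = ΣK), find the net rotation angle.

Holonomy = total enclosed curvature = (-65°) + (-10°) = -75°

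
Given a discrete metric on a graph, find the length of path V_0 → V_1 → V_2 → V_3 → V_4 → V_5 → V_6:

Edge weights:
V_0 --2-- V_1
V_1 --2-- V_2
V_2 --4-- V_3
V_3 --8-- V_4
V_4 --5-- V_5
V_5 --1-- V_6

Arc length = 2 + 2 + 4 + 8 + 5 + 1 = 22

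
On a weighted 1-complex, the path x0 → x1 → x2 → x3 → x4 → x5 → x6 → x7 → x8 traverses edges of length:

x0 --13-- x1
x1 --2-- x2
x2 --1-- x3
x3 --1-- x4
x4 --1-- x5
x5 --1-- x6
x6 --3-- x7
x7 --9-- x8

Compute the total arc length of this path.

Arc length = 13 + 2 + 1 + 1 + 1 + 1 + 3 + 9 = 31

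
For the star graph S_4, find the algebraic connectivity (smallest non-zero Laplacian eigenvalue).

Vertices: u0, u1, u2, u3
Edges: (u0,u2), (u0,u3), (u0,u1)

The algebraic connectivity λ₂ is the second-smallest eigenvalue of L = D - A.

The star S_4 is the complete bipartite graph K_{1,3} (one hub of degree 3, 3 leaves of degree 1). The Laplacian spectrum of K_{p,q} is 0, p (multiplicity q−1), q (multiplicity p−1), p+q. With p = 1, q = 3: 0 once, 1 with multiplicity 2, and 4 once. (Check: trace L = sum of degrees = 6 = 2·1 + 4.)
Laplacian eigenvalues: [0.0, 1.0, 1.0, 4.0]. Algebraic connectivity (smallest non-zero eigenvalue) = 1.0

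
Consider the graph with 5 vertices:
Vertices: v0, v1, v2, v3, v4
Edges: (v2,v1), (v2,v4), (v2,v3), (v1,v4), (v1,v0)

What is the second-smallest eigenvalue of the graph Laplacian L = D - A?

Degrees: deg(v0) = 1, deg(v1) = 3, deg(v2) = 3, deg(v3) = 1, deg(v4) = 2.
L = D − A with rows/columns ordered (v0, v1, v2, v3, v4):
  [ 1, -1,  0,  0,  0]
  [-1,  3, -1,  0, -1]
  [ 0, -1,  3, -1, -1]
  [ 0,  0, -1,  1,  0]
  [ 0, -1, -1,  0,  2]
Characteristic polynomial: det(λI − L) = λ(λ² − 5λ + 3)(λ² − 5λ + 5).
Roots: λ = 0; (λ² − 5λ + 3) = 0 ⇒ λ = (5 ± √13)/2 ≈ 0.6972, 4.3028; (λ² − 5λ + 5) = 0 ⇒ λ = (5 ± √5)/2 ≈ 1.382, 3.618.
(Check: the roots sum (with multiplicity) to 10, matching trace L = Σdeg = 2·5 = 10.)
Laplacian eigenvalues: [0.0, 0.6972, 1.382, 3.618, 4.3028]. Algebraic connectivity (smallest non-zero eigenvalue) = 0.6972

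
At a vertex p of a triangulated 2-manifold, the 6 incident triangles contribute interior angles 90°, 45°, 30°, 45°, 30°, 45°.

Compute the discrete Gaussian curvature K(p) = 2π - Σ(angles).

Sum of angles = 285°. K = 360° - 285° = 75°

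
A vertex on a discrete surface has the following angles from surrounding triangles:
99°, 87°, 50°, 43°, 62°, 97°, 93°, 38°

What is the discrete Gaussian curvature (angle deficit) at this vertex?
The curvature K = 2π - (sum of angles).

Sum of angles = 569°. K = 360° - 569° = -209° = -209π/180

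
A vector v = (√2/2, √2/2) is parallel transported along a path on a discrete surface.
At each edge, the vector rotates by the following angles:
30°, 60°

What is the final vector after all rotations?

Total rotation: 30° + 60° = 90°. Final vector: (-0.7071, 0.7071)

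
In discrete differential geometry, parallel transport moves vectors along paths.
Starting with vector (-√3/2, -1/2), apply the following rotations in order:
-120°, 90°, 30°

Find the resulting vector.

Total rotation: (-120°) + 90° + 30° = 0°. Final vector: (-0.8660, -0.5000)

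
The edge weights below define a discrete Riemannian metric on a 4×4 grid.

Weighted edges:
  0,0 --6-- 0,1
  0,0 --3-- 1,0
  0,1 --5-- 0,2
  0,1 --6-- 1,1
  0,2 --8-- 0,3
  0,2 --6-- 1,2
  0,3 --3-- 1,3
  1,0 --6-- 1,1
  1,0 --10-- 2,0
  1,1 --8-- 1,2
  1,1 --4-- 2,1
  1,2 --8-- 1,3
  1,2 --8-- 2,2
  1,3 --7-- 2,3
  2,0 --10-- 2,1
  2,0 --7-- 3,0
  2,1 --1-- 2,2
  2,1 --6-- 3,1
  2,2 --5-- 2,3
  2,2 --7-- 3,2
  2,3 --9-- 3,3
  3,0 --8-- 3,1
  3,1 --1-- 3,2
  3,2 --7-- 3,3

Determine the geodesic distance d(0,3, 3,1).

Shortest path: 0,3 → 1,3 → 2,3 → 2,2 → 2,1 → 3,1, total weight = 22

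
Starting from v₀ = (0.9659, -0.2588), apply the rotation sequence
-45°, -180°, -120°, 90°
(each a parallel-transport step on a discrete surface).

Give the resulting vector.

Total rotation: (-45°) + (-180°) + (-120°) + 90° = -255° ≡ 105° (mod 360°). Final vector: (0, 1)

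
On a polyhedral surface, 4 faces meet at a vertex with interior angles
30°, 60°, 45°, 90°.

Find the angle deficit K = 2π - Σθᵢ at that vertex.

Sum of angles = 225°. K = 360° - 225° = 135°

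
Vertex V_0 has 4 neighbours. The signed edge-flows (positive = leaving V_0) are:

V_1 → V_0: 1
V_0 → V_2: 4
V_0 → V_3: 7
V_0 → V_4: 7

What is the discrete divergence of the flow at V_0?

Divergence = sum of outgoing flows = (-1) + 4 + 7 + 7 = 17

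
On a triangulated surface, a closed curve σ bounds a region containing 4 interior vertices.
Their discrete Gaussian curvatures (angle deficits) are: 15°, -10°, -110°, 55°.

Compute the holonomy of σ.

Holonomy = total enclosed curvature = 15° + (-10°) + (-110°) + 55° = -50°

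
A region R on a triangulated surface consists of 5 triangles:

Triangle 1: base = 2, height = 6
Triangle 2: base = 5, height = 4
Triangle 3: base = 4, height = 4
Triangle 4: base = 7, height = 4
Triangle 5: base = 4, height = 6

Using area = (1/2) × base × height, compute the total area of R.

(1/2)×2×6 + (1/2)×5×4 + (1/2)×4×4 + (1/2)×7×4 + (1/2)×4×6 = 50.0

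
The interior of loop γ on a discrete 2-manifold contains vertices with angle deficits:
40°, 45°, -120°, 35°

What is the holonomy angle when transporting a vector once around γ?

Holonomy = total enclosed curvature = 40° + 45° + (-120°) + 35° = 0°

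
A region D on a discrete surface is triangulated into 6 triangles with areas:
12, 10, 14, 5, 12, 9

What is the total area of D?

12 + 10 + 14 + 5 + 12 + 9 = 62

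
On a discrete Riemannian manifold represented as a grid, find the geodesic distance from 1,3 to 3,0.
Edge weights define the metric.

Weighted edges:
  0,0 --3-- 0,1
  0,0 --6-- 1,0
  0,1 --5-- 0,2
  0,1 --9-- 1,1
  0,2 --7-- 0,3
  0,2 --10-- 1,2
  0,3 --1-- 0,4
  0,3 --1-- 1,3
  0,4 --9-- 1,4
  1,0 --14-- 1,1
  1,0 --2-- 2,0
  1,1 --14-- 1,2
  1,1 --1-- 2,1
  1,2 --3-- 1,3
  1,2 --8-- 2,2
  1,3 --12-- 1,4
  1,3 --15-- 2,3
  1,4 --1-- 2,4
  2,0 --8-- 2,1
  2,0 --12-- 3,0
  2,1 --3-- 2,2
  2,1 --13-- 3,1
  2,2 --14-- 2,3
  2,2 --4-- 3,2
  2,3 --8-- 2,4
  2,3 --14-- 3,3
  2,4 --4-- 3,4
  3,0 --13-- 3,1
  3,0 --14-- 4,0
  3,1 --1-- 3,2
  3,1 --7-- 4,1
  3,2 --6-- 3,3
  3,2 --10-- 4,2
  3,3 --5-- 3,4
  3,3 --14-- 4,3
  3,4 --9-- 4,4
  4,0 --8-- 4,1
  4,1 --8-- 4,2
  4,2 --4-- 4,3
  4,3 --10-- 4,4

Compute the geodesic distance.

Shortest path: 1,3 → 1,2 → 2,2 → 3,2 → 3,1 → 3,0, total weight = 29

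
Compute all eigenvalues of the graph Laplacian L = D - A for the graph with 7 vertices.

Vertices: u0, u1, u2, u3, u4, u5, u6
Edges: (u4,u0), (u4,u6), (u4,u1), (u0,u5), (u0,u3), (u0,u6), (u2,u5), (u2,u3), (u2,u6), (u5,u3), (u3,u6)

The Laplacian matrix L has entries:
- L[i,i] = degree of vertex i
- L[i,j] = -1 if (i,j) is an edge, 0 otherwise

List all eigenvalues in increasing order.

Degrees: deg(u0) = 4, deg(u1) = 1, deg(u2) = 3, deg(u3) = 4, deg(u4) = 3, deg(u5) = 3, deg(u6) = 4.
L = D − A with rows/columns ordered (u0, u1, u2, u3, u4, u5, u6):
  [ 4,  0,  0, -1, -1, -1, -1]
  [ 0,  1,  0,  0, -1,  0,  0]
  [ 0,  0,  3, -1,  0, -1, -1]
  [-1,  0, -1,  4,  0, -1, -1]
  [-1, -1,  0,  0,  3,  0, -1]
  [-1,  0, -1, -1,  0,  3,  0]
  [-1,  0, -1, -1, -1,  0,  4]
Characteristic polynomial: det(λI − L) = λ(λ² − 5λ + 3)(λ² − 8λ + 14)(λ² − 9λ + 19).
Roots: λ = 0; (λ² − 5λ + 3) = 0 ⇒ λ = (5 ± √13)/2 ≈ 0.6972, 4.3028; (λ² − 8λ + 14) = 0 ⇒ λ = 4 ± √2 ≈ 2.5858, 5.4142; (λ² − 9λ + 19) = 0 ⇒ λ = (9 ± √5)/2 ≈ 3.382, 5.618.
(Check: the roots sum (with multiplicity) to 22, matching trace L = Σdeg = 2·11 = 22.)
Laplacian eigenvalues (increasing order): [0.0, 0.6972, 2.5858, 3.382, 4.3028, 5.4142, 5.618]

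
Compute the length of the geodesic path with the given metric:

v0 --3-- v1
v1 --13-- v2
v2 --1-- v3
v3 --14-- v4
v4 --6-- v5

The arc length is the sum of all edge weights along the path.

Arc length = 3 + 13 + 1 + 14 + 6 = 37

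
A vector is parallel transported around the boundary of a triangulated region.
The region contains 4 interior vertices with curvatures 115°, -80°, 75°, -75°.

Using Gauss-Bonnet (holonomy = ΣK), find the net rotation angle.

Holonomy = total enclosed curvature = 115° + (-80°) + 75° + (-75°) = 35°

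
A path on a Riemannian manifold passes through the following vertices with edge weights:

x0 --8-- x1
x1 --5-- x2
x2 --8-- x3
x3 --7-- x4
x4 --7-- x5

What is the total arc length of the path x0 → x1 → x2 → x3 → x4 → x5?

Arc length = 8 + 5 + 8 + 7 + 7 = 35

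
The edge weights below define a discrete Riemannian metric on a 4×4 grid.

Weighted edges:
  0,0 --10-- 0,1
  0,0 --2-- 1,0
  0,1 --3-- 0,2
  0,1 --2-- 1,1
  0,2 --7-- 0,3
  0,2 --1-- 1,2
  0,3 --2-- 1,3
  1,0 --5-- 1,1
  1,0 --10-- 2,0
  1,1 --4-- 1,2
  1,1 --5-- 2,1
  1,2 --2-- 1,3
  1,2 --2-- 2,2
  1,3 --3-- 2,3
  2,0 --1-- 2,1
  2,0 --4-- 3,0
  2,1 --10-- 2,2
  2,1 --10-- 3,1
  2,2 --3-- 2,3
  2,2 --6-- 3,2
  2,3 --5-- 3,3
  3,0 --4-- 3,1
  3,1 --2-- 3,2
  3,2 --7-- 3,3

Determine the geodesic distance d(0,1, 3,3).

Shortest path: 0,1 → 0,2 → 1,2 → 1,3 → 2,3 → 3,3, total weight = 14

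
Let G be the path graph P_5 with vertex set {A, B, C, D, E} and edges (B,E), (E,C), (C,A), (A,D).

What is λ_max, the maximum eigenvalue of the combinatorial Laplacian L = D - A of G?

The path graph P_n has Laplacian eigenvalues λ_k = 2 − 2cos(kπ/n), k = 0, 1, …, n−1. Here n = 5:
k=0: 2 − 2cos(0) = 0.0; k=1: 2 − 2cos(π/5) = 0.382; k=2: 2 − 2cos(2π/5) = 1.382; k=3: 2 − 2cos(3π/5) = 2.618; k=4: 2 − 2cos(4π/5) = 3.618.
Laplacian eigenvalues: [0.0, 0.382, 1.382, 2.618, 3.618]. Largest eigenvalue (spectral radius) = 3.618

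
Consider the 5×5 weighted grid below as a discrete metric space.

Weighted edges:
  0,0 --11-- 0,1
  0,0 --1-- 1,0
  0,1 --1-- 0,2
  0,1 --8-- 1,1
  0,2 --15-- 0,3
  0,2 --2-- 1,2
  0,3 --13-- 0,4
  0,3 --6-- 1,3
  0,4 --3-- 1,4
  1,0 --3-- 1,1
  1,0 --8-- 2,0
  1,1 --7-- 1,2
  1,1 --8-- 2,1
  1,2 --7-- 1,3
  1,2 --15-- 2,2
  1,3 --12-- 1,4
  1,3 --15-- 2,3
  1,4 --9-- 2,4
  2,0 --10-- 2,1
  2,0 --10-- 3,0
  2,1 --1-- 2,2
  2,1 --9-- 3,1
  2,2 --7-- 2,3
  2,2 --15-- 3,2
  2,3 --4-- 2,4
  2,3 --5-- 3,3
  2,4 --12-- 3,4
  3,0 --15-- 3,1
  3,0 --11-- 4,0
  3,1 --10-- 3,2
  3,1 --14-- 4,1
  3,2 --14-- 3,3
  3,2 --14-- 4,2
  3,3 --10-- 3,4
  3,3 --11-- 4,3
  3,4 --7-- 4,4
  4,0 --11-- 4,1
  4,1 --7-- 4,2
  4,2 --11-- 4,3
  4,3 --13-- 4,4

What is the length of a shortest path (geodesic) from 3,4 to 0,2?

Shortest path: 3,4 → 3,3 → 2,3 → 2,2 → 1,2 → 0,2, total weight = 39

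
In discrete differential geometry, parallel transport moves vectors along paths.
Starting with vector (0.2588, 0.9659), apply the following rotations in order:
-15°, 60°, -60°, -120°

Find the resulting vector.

Total rotation: (-15°) + 60° + (-60°) + (-120°) = -135°. Final vector: (0.5000, -0.8660)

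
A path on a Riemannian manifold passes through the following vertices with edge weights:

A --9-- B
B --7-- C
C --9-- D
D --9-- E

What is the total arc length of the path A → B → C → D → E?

Arc length = 9 + 7 + 9 + 9 = 34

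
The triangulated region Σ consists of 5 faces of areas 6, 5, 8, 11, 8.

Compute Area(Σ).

6 + 5 + 8 + 11 + 8 = 38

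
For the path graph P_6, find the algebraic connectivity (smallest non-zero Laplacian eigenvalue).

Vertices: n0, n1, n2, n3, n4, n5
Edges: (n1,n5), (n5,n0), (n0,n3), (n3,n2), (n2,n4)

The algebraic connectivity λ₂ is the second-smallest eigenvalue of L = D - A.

The path graph P_n has Laplacian eigenvalues λ_k = 2 − 2cos(kπ/n), k = 0, 1, …, n−1. Here n = 6:
k=0: 2 − 2cos(0) = 0.0; k=1: 2 − 2cos(π/6) = 0.2679; k=2: 2 − 2cos(π/3) = 1.0; k=3: 2 − 2cos(π/2) = 2.0; k=4: 2 − 2cos(2π/3) = 3.0; k=5: 2 − 2cos(5π/6) = 3.7321.
Laplacian eigenvalues: [0.0, 0.2679, 1.0, 2.0, 3.0, 3.7321]. Algebraic connectivity (smallest non-zero eigenvalue) = 0.2679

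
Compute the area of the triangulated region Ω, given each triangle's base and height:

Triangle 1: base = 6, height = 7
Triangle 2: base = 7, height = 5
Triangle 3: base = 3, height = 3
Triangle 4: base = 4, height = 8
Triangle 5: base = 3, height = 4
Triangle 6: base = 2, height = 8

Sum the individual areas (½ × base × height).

(1/2)×6×7 + (1/2)×7×5 + (1/2)×3×3 + (1/2)×4×8 + (1/2)×3×4 + (1/2)×2×8 = 73.0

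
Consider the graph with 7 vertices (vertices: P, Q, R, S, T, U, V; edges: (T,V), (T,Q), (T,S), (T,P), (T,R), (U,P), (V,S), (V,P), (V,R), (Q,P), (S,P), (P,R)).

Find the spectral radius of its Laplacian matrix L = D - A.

Degrees: deg(P) = 6, deg(Q) = 2, deg(R) = 3, deg(S) = 3, deg(T) = 5, deg(U) = 1, deg(V) = 4.
L = D − A with rows/columns ordered (P, Q, R, S, T, U, V):
  [ 6, -1, -1, -1, -1, -1, -1]
  [-1,  2,  0,  0, -1,  0,  0]
  [-1,  0,  3,  0, -1,  0, -1]
  [-1,  0,  0,  3, -1,  0, -1]
  [-1, -1, -1, -1,  5,  0, -1]
  [-1,  0,  0,  0,  0,  1,  0]
  [-1,  0, -1, -1, -1,  0,  4]
Characteristic polynomial: det(λI − L) = λ(λ − 1)(λ − 2)(λ − 3)(λ − 5)(λ − 6)(λ − 7).
Roots: λ = 0; (λ − 1) = 0 ⇒ λ = 1; (λ − 2) = 0 ⇒ λ = 2; (λ − 3) = 0 ⇒ λ = 3; (λ − 5) = 0 ⇒ λ = 5; (λ − 6) = 0 ⇒ λ = 6; (λ − 7) = 0 ⇒ λ = 7.
(Check: the roots sum (with multiplicity) to 24, matching trace L = Σdeg = 2·12 = 24.)
Laplacian eigenvalues: [0.0, 1.0, 2.0, 3.0, 5.0, 6.0, 7.0]. Largest eigenvalue (spectral radius) = 7.0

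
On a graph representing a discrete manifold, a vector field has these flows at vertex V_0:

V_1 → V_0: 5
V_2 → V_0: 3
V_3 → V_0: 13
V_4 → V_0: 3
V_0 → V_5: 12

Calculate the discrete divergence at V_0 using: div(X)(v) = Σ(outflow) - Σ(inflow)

Divergence = sum of outgoing flows = (-5) + (-3) + (-13) + (-3) + 12 = -12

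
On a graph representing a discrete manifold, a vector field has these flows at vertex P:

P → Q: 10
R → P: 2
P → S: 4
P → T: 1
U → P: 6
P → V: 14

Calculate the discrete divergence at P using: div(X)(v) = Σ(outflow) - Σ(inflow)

Divergence = sum of outgoing flows = 10 + (-2) + 4 + 1 + (-6) + 14 = 21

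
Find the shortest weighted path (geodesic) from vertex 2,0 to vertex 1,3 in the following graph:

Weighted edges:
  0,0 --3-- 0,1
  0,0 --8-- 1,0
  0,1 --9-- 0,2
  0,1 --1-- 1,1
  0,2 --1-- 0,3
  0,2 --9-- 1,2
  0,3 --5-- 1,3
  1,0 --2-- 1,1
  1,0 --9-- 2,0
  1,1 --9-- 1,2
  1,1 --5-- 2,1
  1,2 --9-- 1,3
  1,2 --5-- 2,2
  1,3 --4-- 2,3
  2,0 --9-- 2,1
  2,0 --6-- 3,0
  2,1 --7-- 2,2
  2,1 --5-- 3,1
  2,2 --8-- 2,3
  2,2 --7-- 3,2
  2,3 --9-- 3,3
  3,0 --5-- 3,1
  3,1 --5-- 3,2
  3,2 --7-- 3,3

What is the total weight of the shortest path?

Shortest path: 2,0 → 1,0 → 1,1 → 0,1 → 0,2 → 0,3 → 1,3, total weight = 27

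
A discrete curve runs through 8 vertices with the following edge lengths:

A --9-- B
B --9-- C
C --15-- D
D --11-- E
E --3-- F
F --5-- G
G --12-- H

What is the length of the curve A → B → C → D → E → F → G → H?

Arc length = 9 + 9 + 15 + 11 + 3 + 5 + 12 = 64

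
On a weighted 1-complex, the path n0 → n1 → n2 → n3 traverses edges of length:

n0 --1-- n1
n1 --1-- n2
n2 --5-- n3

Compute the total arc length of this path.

Arc length = 1 + 1 + 5 = 7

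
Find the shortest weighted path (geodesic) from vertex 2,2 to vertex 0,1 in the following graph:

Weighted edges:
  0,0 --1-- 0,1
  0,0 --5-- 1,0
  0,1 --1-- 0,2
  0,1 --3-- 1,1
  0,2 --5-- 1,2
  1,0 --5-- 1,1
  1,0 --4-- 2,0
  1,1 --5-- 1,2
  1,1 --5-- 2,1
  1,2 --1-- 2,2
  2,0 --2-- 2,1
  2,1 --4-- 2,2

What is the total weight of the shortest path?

Shortest path: 2,2 → 1,2 → 0,2 → 0,1, total weight = 7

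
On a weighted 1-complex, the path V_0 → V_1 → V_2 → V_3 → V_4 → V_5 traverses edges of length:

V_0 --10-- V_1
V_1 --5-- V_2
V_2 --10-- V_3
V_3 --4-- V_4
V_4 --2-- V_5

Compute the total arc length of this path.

Arc length = 10 + 5 + 10 + 4 + 2 = 31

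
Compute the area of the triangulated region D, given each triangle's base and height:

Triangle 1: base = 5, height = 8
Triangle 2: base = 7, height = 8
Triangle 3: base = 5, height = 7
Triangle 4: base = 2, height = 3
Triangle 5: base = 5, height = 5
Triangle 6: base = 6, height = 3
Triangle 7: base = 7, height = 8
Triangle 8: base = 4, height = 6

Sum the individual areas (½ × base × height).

(1/2)×5×8 + (1/2)×7×8 + (1/2)×5×7 + (1/2)×2×3 + (1/2)×5×5 + (1/2)×6×3 + (1/2)×7×8 + (1/2)×4×6 = 130.0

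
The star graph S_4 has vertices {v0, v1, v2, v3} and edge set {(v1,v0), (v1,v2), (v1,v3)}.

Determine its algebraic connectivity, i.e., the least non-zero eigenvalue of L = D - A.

The star S_4 is the complete bipartite graph K_{1,3} (one hub of degree 3, 3 leaves of degree 1). The Laplacian spectrum of K_{p,q} is 0, p (multiplicity q−1), q (multiplicity p−1), p+q. With p = 1, q = 3: 0 once, 1 with multiplicity 2, and 4 once. (Check: trace L = sum of degrees = 6 = 2·1 + 4.)
Laplacian eigenvalues: [0.0, 1.0, 1.0, 4.0]. Algebraic connectivity (smallest non-zero eigenvalue) = 1.0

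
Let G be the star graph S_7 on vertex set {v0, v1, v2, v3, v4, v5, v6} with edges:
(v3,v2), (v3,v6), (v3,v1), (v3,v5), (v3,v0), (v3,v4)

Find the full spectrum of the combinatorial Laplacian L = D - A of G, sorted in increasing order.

The star S_7 is the complete bipartite graph K_{1,6} (one hub of degree 6, 6 leaves of degree 1). The Laplacian spectrum of K_{p,q} is 0, p (multiplicity q−1), q (multiplicity p−1), p+q. With p = 1, q = 6: 0 once, 1 with multiplicity 5, and 7 once. (Check: trace L = sum of degrees = 12 = 5·1 + 7.)
Laplacian eigenvalues (increasing order): [0.0, 1.0, 1.0, 1.0, 1.0, 1.0, 7.0]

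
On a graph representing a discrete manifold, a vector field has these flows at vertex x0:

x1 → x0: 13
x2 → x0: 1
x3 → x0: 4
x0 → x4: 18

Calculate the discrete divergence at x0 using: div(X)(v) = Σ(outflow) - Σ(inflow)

Divergence = sum of outgoing flows = (-13) + (-1) + (-4) + 18 = 0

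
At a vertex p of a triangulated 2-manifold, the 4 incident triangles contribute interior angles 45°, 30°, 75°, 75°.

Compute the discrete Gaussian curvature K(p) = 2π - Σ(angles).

Sum of angles = 225°. K = 360° - 225° = 135° = 3π/4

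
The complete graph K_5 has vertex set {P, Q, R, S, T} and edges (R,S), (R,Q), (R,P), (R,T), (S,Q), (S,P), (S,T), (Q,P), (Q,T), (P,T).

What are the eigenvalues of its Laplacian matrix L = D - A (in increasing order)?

For the complete graph K_n, L = nI − J (J = all-ones matrix). J has eigenvalues n (once, eigenvector 𝟙) and 0 (multiplicity n−1), so L has eigenvalues 0 (once) and n (multiplicity n−1). Here n = 5: eigenvalue 0 once and 5 with multiplicity 4.
Laplacian eigenvalues (increasing order): [0.0, 5.0, 5.0, 5.0, 5.0]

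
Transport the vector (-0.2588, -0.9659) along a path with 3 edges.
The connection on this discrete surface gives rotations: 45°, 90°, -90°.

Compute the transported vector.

Total rotation: 45° + 90° + (-90°) = 45°. Final vector: (0.5000, -0.8660)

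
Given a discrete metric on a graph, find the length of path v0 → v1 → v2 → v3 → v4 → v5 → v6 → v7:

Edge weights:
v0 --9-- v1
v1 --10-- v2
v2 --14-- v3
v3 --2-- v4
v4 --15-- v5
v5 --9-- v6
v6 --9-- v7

Arc length = 9 + 10 + 14 + 2 + 15 + 9 + 9 = 68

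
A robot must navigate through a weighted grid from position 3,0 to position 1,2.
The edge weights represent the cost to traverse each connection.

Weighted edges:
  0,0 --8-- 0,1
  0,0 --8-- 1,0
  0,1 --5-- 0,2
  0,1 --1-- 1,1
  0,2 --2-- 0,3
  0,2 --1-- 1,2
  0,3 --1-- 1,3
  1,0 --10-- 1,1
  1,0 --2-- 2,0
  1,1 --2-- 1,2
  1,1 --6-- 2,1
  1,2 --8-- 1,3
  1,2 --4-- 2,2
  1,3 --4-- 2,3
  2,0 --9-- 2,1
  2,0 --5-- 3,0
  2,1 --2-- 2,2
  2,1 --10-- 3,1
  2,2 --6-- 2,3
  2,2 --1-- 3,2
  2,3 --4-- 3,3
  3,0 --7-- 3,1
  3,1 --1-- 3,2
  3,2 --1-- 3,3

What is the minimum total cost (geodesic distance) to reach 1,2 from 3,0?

Shortest path: 3,0 → 3,1 → 3,2 → 2,2 → 1,2, total weight = 13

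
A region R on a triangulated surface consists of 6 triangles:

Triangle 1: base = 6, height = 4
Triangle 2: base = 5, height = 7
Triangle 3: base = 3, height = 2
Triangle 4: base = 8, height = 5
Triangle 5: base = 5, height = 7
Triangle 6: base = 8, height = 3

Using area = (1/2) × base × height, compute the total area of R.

(1/2)×6×4 + (1/2)×5×7 + (1/2)×3×2 + (1/2)×8×5 + (1/2)×5×7 + (1/2)×8×3 = 82.0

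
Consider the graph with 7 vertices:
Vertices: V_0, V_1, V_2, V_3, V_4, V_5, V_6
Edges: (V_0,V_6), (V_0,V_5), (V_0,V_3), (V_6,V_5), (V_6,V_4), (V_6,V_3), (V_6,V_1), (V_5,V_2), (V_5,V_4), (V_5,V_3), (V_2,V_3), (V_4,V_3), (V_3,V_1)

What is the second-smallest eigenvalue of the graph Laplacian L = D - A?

Degrees: deg(V_0) = 3, deg(V_1) = 2, deg(V_2) = 2, deg(V_3) = 6, deg(V_4) = 3, deg(V_5) = 5, deg(V_6) = 5.
L = D − A with rows/columns ordered (V_0, V_1, V_2, V_3, V_4, V_5, V_6):
  [ 3,  0,  0, -1,  0, -1, -1]
  [ 0,  2,  0, -1,  0,  0, -1]
  [ 0,  0,  2, -1,  0, -1,  0]
  [-1, -1, -1,  6, -1, -1, -1]
  [ 0,  0,  0, -1,  3, -1, -1]
  [-1,  0, -1, -1, -1,  5, -1]
  [-1, -1,  0, -1, -1, -1,  5]
Characteristic polynomial: det(λI − L) = λ(λ² − 8λ + 11)(λ² − 8λ + 13)(λ − 3)(λ − 7).
Roots: λ = 0; (λ² − 8λ + 11) = 0 ⇒ λ = 4 ± √5 ≈ 1.7639, 6.2361; (λ² − 8λ + 13) = 0 ⇒ λ = 4 ± √3 ≈ 2.2679, 5.7321; (λ − 3) = 0 ⇒ λ = 3; (λ − 7) = 0 ⇒ λ = 7.
(Check: the roots sum (with multiplicity) to 26, matching trace L = Σdeg = 2·13 = 26.)
Laplacian eigenvalues: [0.0, 1.7639, 2.2679, 3.0, 5.7321, 6.2361, 7.0]. Algebraic connectivity (smallest non-zero eigenvalue) = 1.7639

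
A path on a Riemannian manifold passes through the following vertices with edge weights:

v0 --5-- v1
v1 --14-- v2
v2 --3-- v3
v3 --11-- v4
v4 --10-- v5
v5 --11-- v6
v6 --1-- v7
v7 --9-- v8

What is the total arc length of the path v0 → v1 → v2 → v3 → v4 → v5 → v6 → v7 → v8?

Arc length = 5 + 14 + 3 + 11 + 10 + 11 + 1 + 9 = 64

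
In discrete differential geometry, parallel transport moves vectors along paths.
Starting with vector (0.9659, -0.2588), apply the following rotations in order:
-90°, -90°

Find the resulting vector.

Total rotation: (-90°) + (-90°) = -180° ≡ 180° (mod 360°). Final vector: (-0.9659, 0.2588)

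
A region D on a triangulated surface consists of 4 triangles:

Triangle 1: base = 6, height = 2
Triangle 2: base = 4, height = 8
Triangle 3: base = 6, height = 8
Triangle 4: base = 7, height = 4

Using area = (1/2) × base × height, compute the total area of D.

(1/2)×6×2 + (1/2)×4×8 + (1/2)×6×8 + (1/2)×7×4 = 60.0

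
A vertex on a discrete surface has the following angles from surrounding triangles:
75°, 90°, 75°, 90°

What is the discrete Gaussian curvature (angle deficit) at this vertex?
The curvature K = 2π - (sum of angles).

Sum of angles = 330°. K = 360° - 330° = 30° = π/6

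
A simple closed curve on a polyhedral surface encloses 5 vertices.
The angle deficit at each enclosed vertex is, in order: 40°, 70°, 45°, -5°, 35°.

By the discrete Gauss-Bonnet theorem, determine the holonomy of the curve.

Holonomy = total enclosed curvature = 40° + 70° + 45° + (-5°) + 35° = 185°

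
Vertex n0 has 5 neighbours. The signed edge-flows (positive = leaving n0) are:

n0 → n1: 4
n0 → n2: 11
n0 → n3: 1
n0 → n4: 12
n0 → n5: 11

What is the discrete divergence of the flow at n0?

Divergence = sum of outgoing flows = 4 + 11 + 1 + 12 + 11 = 39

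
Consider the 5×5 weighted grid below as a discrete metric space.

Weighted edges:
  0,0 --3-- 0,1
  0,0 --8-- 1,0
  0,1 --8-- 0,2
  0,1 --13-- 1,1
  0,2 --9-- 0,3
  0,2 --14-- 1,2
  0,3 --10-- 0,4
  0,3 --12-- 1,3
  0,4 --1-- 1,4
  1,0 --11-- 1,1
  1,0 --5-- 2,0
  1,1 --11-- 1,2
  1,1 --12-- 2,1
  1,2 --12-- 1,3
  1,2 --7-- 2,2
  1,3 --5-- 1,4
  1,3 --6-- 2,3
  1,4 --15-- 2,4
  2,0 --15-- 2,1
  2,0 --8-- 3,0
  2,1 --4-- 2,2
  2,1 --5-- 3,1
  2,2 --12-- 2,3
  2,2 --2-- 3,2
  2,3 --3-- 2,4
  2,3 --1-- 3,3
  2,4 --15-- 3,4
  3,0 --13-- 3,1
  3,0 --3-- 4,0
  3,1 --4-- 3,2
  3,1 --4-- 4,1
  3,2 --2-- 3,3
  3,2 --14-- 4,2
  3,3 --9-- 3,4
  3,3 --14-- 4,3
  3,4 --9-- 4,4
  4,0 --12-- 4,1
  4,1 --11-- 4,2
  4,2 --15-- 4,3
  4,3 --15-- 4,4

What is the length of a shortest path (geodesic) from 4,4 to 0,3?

Shortest path: 4,4 → 3,4 → 3,3 → 2,3 → 1,3 → 0,3, total weight = 37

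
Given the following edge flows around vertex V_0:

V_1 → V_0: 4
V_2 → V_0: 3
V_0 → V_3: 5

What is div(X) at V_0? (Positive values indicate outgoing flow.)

Divergence = sum of outgoing flows = (-4) + (-3) + 5 = -2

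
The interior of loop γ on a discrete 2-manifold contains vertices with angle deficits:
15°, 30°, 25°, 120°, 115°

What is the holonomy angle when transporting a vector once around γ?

Holonomy = total enclosed curvature = 15° + 30° + 25° + 120° + 115° = 305°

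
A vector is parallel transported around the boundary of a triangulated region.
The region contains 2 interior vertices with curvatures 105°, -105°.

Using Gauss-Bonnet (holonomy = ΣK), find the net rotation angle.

Holonomy = total enclosed curvature = 105° + (-105°) = 0°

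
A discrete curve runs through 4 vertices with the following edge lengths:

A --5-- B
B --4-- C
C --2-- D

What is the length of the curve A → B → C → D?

Arc length = 5 + 4 + 2 = 11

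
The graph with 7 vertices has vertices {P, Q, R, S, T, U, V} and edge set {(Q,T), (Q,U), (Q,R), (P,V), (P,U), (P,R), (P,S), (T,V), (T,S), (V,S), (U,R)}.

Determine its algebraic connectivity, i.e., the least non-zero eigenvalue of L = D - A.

Degrees: deg(P) = 4, deg(Q) = 3, deg(R) = 3, deg(S) = 3, deg(T) = 3, deg(U) = 3, deg(V) = 3.
L = D − A with rows/columns ordered (P, Q, R, S, T, U, V):
  [ 4,  0, -1, -1,  0, -1, -1]
  [ 0,  3, -1,  0, -1, -1,  0]
  [-1, -1,  3,  0,  0, -1,  0]
  [-1,  0,  0,  3, -1,  0, -1]
  [ 0, -1,  0, -1,  3,  0, -1]
  [-1, -1, -1,  0,  0,  3,  0]
  [-1,  0,  0, -1, -1,  0,  3]
Characteristic polynomial: det(λI − L) = λ(λ² − 6λ + 6)(λ² − 8λ + 14)(λ − 4)².
Roots: λ = 0; (λ² − 6λ + 6) = 0 ⇒ λ = 3 ± √3 ≈ 1.2679, 4.7321; (λ² − 8λ + 14) = 0 ⇒ λ = 4 ± √2 ≈ 2.5858, 5.4142; (λ − 4) = 0 ⇒ λ = 4 (multiplicity 2).
(Check: the roots sum (with multiplicity) to 22, matching trace L = Σdeg = 2·11 = 22.)
Laplacian eigenvalues: [0.0, 1.2679, 2.5858, 4.0, 4.0, 4.7321, 5.4142]. Algebraic connectivity (smallest non-zero eigenvalue) = 1.2679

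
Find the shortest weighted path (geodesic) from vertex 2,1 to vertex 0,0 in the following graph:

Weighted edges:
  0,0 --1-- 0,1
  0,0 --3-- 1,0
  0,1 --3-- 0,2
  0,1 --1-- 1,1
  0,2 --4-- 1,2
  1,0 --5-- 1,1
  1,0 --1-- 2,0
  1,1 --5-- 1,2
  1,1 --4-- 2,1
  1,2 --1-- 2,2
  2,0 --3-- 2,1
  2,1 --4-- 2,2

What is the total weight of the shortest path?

Shortest path: 2,1 → 1,1 → 0,1 → 0,0, total weight = 6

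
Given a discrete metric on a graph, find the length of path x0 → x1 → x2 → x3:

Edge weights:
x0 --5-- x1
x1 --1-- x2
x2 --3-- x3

Arc length = 5 + 1 + 3 = 9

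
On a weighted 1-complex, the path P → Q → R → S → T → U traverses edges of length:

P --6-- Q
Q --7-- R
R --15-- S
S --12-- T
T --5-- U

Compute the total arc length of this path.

Arc length = 6 + 7 + 15 + 12 + 5 = 45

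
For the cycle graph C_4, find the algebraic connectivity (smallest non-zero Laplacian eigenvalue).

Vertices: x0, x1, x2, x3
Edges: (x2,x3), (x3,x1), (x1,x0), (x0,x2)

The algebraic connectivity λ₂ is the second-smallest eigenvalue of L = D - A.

The cycle graph C_n has Laplacian eigenvalues λ_k = 2 − 2cos(2πk/n), k = 0, 1, …, n−1. Here n = 4:
k=0: 2 − 2cos(0) = 0.0; k=1: 2 − 2cos(π/2) = 2.0; k=2: 2 − 2cos(π) = 4.0; k=3: 2 − 2cos(3π/2) = 2.0.
Laplacian eigenvalues: [0.0, 2.0, 2.0, 4.0]. Algebraic connectivity (smallest non-zero eigenvalue) = 2.0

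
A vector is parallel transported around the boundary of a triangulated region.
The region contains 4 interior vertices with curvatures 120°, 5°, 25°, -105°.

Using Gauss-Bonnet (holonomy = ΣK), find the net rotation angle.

Holonomy = total enclosed curvature = 120° + 5° + 25° + (-105°) = 45°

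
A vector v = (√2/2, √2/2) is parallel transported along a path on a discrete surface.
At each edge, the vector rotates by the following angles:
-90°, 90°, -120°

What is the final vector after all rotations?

Total rotation: (-90°) + 90° + (-120°) = -120°. Final vector: (0.2588, -0.9659)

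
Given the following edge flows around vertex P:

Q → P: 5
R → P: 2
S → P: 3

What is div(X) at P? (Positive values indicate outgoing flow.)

Divergence = sum of outgoing flows = (-5) + (-2) + (-3) = -10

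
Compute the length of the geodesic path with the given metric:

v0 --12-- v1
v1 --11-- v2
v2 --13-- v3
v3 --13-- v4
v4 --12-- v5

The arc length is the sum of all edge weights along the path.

Arc length = 12 + 11 + 13 + 13 + 12 = 61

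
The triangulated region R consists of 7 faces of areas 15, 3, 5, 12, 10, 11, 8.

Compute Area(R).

15 + 3 + 5 + 12 + 10 + 11 + 8 = 64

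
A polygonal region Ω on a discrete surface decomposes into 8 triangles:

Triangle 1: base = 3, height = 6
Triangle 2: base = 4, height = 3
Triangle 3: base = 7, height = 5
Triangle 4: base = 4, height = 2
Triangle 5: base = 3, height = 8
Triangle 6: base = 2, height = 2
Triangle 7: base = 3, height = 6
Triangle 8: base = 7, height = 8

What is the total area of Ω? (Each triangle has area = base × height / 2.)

(1/2)×3×6 + (1/2)×4×3 + (1/2)×7×5 + (1/2)×4×2 + (1/2)×3×8 + (1/2)×2×2 + (1/2)×3×6 + (1/2)×7×8 = 87.5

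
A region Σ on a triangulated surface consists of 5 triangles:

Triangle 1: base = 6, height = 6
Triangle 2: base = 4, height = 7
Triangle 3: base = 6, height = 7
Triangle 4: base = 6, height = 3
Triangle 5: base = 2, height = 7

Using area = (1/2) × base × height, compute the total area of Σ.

(1/2)×6×6 + (1/2)×4×7 + (1/2)×6×7 + (1/2)×6×3 + (1/2)×2×7 = 69.0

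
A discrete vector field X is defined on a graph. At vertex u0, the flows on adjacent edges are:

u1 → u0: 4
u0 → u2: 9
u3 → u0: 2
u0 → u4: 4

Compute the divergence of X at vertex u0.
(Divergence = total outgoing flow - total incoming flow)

Divergence = sum of outgoing flows = (-4) + 9 + (-2) + 4 = 7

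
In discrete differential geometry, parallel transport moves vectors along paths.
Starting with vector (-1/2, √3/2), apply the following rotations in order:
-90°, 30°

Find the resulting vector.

Total rotation: (-90°) + 30° = -60°. Final vector: (0.5000, 0.8660)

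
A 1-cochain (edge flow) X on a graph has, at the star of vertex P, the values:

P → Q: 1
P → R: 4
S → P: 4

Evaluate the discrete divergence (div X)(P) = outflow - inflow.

Divergence = sum of outgoing flows = 1 + 4 + (-4) = 1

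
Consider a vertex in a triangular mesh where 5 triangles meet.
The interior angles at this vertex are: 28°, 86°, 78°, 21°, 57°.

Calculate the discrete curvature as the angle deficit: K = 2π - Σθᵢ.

Sum of angles = 270°. K = 360° - 270° = 90° = π/2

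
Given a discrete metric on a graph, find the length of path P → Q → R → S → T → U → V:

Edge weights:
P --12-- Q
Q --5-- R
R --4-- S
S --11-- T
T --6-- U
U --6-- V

Arc length = 12 + 5 + 4 + 11 + 6 + 6 = 44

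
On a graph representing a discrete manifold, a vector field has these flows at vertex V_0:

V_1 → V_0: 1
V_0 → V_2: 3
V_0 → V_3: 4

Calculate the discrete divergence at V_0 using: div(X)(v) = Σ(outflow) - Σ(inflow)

Divergence = sum of outgoing flows = (-1) + 3 + 4 = 6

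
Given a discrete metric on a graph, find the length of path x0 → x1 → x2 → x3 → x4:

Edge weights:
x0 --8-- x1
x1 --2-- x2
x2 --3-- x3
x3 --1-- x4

Arc length = 8 + 2 + 3 + 1 = 14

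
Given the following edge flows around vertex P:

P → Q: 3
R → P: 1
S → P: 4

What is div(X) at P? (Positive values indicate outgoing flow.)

Divergence = sum of outgoing flows = 3 + (-1) + (-4) = -2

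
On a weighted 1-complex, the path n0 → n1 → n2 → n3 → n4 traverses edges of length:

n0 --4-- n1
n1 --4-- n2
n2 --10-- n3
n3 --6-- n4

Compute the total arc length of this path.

Arc length = 4 + 4 + 10 + 6 = 24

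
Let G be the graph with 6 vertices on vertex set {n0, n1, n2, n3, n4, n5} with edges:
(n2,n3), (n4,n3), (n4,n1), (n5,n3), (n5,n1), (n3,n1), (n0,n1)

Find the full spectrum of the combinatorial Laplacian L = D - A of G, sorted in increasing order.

Degrees: deg(n0) = 1, deg(n1) = 4, deg(n2) = 1, deg(n3) = 4, deg(n4) = 2, deg(n5) = 2.
L = D − A with rows/columns ordered (n0, n1, n2, n3, n4, n5):
  [ 1, -1,  0,  0,  0,  0]
  [-1,  4,  0, -1, -1, -1]
  [ 0,  0,  1, -1,  0,  0]
  [ 0, -1, -1,  4, -1, -1]
  [ 0, -1,  0, -1,  2,  0]
  [ 0, -1,  0, -1,  0,  2]
Characteristic polynomial: det(λI − L) = λ(λ² − 6λ + 4)(λ² − 6λ + 6)(λ − 2).
Roots: λ = 0; (λ² − 6λ + 4) = 0 ⇒ λ = 3 ± √5 ≈ 0.7639, 5.2361; (λ² − 6λ + 6) = 0 ⇒ λ = 3 ± √3 ≈ 1.2679, 4.7321; (λ − 2) = 0 ⇒ λ = 2.
(Check: the roots sum (with multiplicity) to 14, matching trace L = Σdeg = 2·7 = 14.)
Laplacian eigenvalues (increasing order): [0.0, 0.7639, 1.2679, 2.0, 4.7321, 5.2361]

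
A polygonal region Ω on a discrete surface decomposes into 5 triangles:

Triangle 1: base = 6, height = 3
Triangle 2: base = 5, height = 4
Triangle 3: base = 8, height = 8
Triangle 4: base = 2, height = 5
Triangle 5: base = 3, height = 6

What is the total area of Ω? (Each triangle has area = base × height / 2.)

(1/2)×6×3 + (1/2)×5×4 + (1/2)×8×8 + (1/2)×2×5 + (1/2)×3×6 = 65.0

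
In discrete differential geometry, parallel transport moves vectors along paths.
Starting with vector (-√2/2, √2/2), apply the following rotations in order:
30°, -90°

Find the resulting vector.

Total rotation: 30° + (-90°) = -60°. Final vector: (0.2588, 0.9659)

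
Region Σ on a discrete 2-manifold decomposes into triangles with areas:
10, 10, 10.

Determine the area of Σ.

10 + 10 + 10 = 30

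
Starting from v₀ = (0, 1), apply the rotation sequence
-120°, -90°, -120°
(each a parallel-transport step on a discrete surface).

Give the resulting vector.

Total rotation: (-120°) + (-90°) + (-120°) = -330° ≡ 30° (mod 360°). Final vector: (-0.5000, 0.8660)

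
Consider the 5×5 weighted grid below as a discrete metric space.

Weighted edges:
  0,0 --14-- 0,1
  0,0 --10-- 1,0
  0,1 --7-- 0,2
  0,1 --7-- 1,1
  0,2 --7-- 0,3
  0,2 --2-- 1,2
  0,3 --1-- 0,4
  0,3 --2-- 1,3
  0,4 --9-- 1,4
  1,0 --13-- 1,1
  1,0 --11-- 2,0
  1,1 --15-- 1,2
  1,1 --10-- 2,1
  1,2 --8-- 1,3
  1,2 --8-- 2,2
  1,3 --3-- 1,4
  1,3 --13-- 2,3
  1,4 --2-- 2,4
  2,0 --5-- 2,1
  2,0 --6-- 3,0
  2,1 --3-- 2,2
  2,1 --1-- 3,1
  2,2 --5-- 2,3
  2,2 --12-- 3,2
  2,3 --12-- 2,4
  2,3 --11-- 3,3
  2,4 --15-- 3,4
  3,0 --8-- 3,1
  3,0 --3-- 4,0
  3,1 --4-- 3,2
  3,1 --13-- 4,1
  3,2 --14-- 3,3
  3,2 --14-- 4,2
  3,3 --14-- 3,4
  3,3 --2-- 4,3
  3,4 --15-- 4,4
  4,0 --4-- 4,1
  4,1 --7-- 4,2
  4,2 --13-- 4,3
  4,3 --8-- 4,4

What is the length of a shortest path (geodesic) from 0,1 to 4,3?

Shortest path: 0,1 → 0,2 → 1,2 → 2,2 → 2,3 → 3,3 → 4,3, total weight = 35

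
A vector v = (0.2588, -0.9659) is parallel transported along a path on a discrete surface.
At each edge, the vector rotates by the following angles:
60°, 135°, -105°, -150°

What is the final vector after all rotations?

Total rotation: 60° + 135° + (-105°) + (-150°) = -60°. Final vector: (-0.7071, -0.7071)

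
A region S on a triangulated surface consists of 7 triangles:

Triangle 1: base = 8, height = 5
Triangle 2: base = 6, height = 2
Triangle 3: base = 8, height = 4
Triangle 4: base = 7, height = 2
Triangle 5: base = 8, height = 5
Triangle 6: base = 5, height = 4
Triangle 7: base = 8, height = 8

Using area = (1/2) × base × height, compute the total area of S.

(1/2)×8×5 + (1/2)×6×2 + (1/2)×8×4 + (1/2)×7×2 + (1/2)×8×5 + (1/2)×5×4 + (1/2)×8×8 = 111.0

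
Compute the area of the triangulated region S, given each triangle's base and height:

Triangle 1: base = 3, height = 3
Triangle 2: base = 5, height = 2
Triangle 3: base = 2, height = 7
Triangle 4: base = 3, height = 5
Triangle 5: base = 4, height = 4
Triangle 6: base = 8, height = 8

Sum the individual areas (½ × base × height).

(1/2)×3×3 + (1/2)×5×2 + (1/2)×2×7 + (1/2)×3×5 + (1/2)×4×4 + (1/2)×8×8 = 64.0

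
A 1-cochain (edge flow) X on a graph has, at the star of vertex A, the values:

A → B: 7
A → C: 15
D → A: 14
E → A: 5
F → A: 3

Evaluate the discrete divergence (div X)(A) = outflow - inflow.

Divergence = sum of outgoing flows = 7 + 15 + (-14) + (-5) + (-3) = 0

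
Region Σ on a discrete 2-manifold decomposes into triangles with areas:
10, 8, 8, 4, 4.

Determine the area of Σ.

10 + 8 + 8 + 4 + 4 = 34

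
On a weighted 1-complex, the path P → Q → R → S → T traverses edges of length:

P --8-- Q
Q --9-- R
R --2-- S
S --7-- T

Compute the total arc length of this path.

Arc length = 8 + 9 + 2 + 7 = 26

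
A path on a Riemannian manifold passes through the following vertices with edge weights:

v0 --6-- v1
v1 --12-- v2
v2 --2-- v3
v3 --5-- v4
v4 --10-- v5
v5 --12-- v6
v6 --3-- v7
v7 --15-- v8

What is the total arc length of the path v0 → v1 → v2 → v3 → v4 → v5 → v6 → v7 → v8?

Arc length = 6 + 12 + 2 + 5 + 10 + 12 + 3 + 15 = 65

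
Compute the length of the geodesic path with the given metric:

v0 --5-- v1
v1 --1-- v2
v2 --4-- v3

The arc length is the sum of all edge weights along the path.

Arc length = 5 + 1 + 4 = 10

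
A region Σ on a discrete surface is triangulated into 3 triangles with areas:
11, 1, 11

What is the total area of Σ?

11 + 1 + 11 = 23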